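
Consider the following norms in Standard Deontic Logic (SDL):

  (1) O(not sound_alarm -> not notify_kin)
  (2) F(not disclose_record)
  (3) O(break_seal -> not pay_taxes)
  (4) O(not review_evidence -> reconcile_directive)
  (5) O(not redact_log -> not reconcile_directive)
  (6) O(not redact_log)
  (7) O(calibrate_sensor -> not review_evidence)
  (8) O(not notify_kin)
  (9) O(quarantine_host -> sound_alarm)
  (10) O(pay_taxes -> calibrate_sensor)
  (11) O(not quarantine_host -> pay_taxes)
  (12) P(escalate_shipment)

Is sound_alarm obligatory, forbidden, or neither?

From premise 6 we have O(not redact_log).
With premise 5, O(not redact_log -> not reconcile_directive), the K-axiom yields O(not reconcile_directive).
Premise 4 is O(not review_evidence -> reconcile_directive); contrapositively O(not reconcile_directive -> review_evidence). Since O(not reconcile_directive) holds, K gives O(review_evidence).
The contrapositive of premise 7 (O(calibrate_sensor -> not review_evidence)) is O(review_evidence -> not calibrate_sensor), and O(review_evidence) is already established, so O(not calibrate_sensor).
Premise 10, O(pay_taxes -> calibrate_sensor), contraposes to O(not calibrate_sensor -> not pay_taxes); with O(not calibrate_sensor) we get O(not pay_taxes).
The contrapositive of premise 11 (O(not quarantine_host -> pay_taxes)) is O(not pay_taxes -> quarantine_host), and O(not pay_taxes) is already established, so O(quarantine_host).
From O(quarantine_host) and premise 9, O(quarantine_host -> sound_alarm), we obtain O(sound_alarm).
Premises 1, 2, 3, 8, 12 do not contribute to this derivation.
Hence sound_alarm is obligatory.

Obligatory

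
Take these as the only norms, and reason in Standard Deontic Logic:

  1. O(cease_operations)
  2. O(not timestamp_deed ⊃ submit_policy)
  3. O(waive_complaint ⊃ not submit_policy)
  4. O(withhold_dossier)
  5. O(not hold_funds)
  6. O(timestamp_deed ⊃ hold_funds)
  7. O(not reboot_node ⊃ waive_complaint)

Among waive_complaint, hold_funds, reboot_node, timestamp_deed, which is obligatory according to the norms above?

Premise 5 gives O(not hold_funds).
Premise 6 is O(timestamp_deed ⊃ hold_funds); contrapositively O(not hold_funds ⊃ not timestamp_deed). Since O(not hold_funds) holds, K gives O(not timestamp_deed).
With premise 2, O(not timestamp_deed ⊃ submit_policy), the K-axiom yields O(submit_policy).
Premise 3 is O(waive_complaint ⊃ not submit_policy); contrapositively O(submit_policy ⊃ not waive_complaint). Since O(submit_policy) holds, K gives O(not waive_complaint).
Premise 7, O(not reboot_node ⊃ waive_complaint), contraposes to O(not waive_complaint ⊃ reboot_node); with O(not waive_complaint) we get O(reboot_node).
So O(reboot_node) holds — reboot_node is obligatory. None of the other listed options is made obligatory by any chain of premises.

reboot_node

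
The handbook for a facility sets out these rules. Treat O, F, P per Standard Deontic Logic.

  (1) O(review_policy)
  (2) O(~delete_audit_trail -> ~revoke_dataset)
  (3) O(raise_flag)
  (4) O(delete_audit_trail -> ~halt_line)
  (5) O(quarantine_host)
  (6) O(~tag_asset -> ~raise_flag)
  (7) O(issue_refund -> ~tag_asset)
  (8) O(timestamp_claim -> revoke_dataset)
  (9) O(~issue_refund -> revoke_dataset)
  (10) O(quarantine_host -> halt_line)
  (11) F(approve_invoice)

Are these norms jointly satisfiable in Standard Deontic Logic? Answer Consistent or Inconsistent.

Inconsistent

From premise 3 we have O(raise_flag).
Premise 6 is O(~tag_asset -> ~raise_flag); contrapositively O(raise_flag -> tag_asset). Since O(raise_flag) holds, K gives O(tag_asset).
Premise 7 is O(issue_refund -> ~tag_asset); contrapositively O(tag_asset -> ~issue_refund). Since O(tag_asset) holds, K gives O(~issue_refund).
Applying K to premise 9 (O(~issue_refund -> revoke_dataset)) and O(~issue_refund) yields O(revoke_dataset).
Premise 2 is O(~delete_audit_trail -> ~revoke_dataset); contrapositively O(revoke_dataset -> delete_audit_trail). Since O(revoke_dataset) holds, K gives O(delete_audit_trail).
Premise 4 is O(delete_audit_trail -> ~halt_line); since O(delete_audit_trail), deontic closure gives O(~halt_line).
Premise 10 is O(quarantine_host -> halt_line); contrapositively O(~halt_line -> ~quarantine_host). Since O(~halt_line) holds, K gives O(~quarantine_host).
Yet premise 5 states O(quarantine_host).
We now have both O(~quarantine_host) and O(quarantine_host) — quarantine_host is simultaneously obligatory and forbidden, violating the D-axiom.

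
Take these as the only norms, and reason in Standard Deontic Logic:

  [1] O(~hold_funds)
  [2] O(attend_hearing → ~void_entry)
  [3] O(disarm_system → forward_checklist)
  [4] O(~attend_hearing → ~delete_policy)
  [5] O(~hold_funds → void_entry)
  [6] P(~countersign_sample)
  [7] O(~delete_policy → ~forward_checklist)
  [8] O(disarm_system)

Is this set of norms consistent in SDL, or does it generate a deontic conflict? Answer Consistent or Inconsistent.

Inconsistent

Premise 8 gives O(disarm_system).
From O(disarm_system) and premise 3, O(disarm_system → forward_checklist), we obtain O(forward_checklist).
The contrapositive of premise 7 (O(~delete_policy → ~forward_checklist)) is O(forward_checklist → delete_policy), and O(forward_checklist) is already established, so O(delete_policy).
The contrapositive of premise 4 (O(~attend_hearing → ~delete_policy)) is O(delete_policy → attend_hearing), and O(delete_policy) is already established, so O(attend_hearing).
Applying K to premise 2 (O(attend_hearing → ~void_entry)) and O(attend_hearing) yields O(~void_entry).
The contrapositive of premise 5 (O(~hold_funds → void_entry)) is O(~void_entry → hold_funds), and O(~void_entry) is already established, so O(hold_funds).
However, premise 1 gives O(~hold_funds).
We now have both O(hold_funds) and O(~hold_funds) — hold_funds is simultaneously obligatory and forbidden, violating the D-axiom.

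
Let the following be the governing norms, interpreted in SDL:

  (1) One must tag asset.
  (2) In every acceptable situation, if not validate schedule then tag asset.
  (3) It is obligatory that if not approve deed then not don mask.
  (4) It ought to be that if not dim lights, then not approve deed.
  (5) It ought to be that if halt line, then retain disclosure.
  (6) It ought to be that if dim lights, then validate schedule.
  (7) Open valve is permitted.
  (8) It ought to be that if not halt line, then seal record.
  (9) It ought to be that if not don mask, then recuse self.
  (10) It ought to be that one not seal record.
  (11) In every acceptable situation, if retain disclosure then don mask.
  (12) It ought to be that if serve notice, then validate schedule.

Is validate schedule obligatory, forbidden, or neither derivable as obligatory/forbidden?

From premise 10 we have O(¬seal_record).
Premise 8, O(¬halt_line → seal_record), contraposes to O(¬seal_record → halt_line); with O(¬seal_record) we get O(halt_line).
From O(halt_line) and premise 5, O(halt_line → retain_disclosure), we obtain O(retain_disclosure).
With premise 11, O(retain_disclosure → don_mask), the K-axiom yields O(don_mask).
The contrapositive of premise 3 (O(¬approve_deed → ¬don_mask)) is O(don_mask → approve_deed), and O(don_mask) is already established, so O(approve_deed).
Premise 4 is O(¬dim_lights → ¬approve_deed); contrapositively O(approve_deed → dim_lights). Since O(approve_deed) holds, K gives O(dim_lights).
Premise 6 is O(dim_lights → validate_schedule); since O(dim_lights), deontic closure gives O(validate_schedule).
Premises 1, 2, 7, 9, 12 do not contribute to this derivation.
Hence validate_schedule is obligatory.

Obligatory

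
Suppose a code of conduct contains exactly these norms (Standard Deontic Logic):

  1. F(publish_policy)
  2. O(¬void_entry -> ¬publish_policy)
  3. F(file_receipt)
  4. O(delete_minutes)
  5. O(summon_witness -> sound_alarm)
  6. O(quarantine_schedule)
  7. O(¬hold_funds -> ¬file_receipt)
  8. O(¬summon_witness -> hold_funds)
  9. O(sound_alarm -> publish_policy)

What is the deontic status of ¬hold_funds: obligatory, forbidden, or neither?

Premise 1 is F(publish_policy), i.e. O(¬publish_policy).
The contrapositive of premise 9 (O(sound_alarm -> publish_policy)) is O(¬publish_policy -> ¬sound_alarm), and O(¬publish_policy) is already established, so O(¬sound_alarm).
The contrapositive of premise 5 (O(summon_witness -> sound_alarm)) is O(¬sound_alarm -> ¬summon_witness), and O(¬sound_alarm) is already established, so O(¬summon_witness).
With premise 8, O(¬summon_witness -> hold_funds), the K-axiom yields O(hold_funds).
Premises 2, 3, 4, 6, 7 do not contribute to this derivation.
Thus O(hold_funds), which is F(¬hold_funds): ¬hold_funds is forbidden.

Forbidden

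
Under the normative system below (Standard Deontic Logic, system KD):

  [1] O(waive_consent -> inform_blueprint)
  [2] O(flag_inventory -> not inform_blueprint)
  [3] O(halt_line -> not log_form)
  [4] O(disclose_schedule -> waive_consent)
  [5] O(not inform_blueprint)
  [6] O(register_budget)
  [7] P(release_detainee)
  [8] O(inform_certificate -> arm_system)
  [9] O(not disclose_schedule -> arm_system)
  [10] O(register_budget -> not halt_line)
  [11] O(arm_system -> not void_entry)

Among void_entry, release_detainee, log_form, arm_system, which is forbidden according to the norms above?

void_entry

Premise 5 gives O(not inform_blueprint).
Premise 1 is O(waive_consent -> inform_blueprint); contrapositively O(not inform_blueprint -> not waive_consent). Since O(not inform_blueprint) holds, K gives O(not waive_consent).
The contrapositive of premise 4 (O(disclose_schedule -> waive_consent)) is O(not waive_consent -> not disclose_schedule), and O(not waive_consent) is already established, so O(not disclose_schedule).
With premise 9, O(not disclose_schedule -> arm_system), the K-axiom yields O(arm_system).
Applying K to premise 11 (O(arm_system -> not void_entry)) and O(arm_system) yields O(not void_entry).
So O(not void_entry) holds, i.e. void_entry is forbidden. None of the other listed options is forbidden under the premises.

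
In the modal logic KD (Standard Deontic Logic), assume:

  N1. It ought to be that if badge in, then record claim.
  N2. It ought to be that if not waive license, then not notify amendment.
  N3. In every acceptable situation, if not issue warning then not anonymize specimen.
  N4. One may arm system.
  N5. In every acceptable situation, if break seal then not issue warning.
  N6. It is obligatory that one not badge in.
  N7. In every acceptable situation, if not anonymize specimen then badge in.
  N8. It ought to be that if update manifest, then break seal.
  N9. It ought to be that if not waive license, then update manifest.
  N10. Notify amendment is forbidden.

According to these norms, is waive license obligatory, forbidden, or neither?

From premise 6 we have O(¬badge_in).
Premise 7, O(¬anonymize_specimen → badge_in), contraposes to O(¬badge_in → anonymize_specimen); with O(¬badge_in) we get O(anonymize_specimen).
Premise 3 is O(¬issue_warning → ¬anonymize_specimen); contrapositively O(anonymize_specimen → issue_warning). Since O(anonymize_specimen) holds, K gives O(issue_warning).
Premise 5 is O(break_seal → ¬issue_warning); contrapositively O(issue_warning → ¬break_seal). Since O(issue_warning) holds, K gives O(¬break_seal).
Premise 8 is O(update_manifest → break_seal); contrapositively O(¬break_seal → ¬update_manifest). Since O(¬break_seal) holds, K gives O(¬update_manifest).
Premise 9 is O(¬waive_license → update_manifest); contrapositively O(¬update_manifest → waive_license). Since O(¬update_manifest) holds, K gives O(waive_license).
Premises 1, 2, 4, 10 do not contribute to this derivation.
Hence waive_license is obligatory.

Obligatory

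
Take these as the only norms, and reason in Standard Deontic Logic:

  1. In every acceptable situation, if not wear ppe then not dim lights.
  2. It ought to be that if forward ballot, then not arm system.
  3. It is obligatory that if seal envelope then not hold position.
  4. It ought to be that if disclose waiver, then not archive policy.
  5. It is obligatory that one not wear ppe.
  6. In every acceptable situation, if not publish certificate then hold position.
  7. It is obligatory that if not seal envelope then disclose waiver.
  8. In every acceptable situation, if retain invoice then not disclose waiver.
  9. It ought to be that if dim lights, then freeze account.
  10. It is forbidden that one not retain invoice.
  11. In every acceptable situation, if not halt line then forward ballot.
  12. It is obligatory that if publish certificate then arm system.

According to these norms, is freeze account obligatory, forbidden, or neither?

Neither

Premise 9 is O(dim_lights → freeze_account), but O(dim_lights) is not derivable from the premises, so it does not yield O(freeze_account).
No premise or chain of K-axiom applications forces O(freeze_account), and none forces O(¬freeze_account). So freeze_account is neither obligatory nor forbidden under these norms.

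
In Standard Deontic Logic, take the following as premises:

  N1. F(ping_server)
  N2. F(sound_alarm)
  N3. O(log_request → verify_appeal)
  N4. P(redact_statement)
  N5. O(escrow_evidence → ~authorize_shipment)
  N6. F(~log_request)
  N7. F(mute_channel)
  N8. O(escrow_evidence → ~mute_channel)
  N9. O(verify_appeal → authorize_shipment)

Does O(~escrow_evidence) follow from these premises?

Yes

F(~log_request) at premise 6 means O(log_request).
From O(log_request) and premise 3, O(log_request → verify_appeal), we obtain O(verify_appeal).
Applying K to premise 9 (O(verify_appeal → authorize_shipment)) and O(verify_appeal) yields O(authorize_shipment).
The contrapositive of premise 5 (O(escrow_evidence → ~authorize_shipment)) is O(authorize_shipment → ~escrow_evidence), and O(authorize_shipment) is already established, so O(~escrow_evidence).
Premises 1, 2, 4, 7, 8 do not contribute to this derivation.
So O(~escrow_evidence) follows.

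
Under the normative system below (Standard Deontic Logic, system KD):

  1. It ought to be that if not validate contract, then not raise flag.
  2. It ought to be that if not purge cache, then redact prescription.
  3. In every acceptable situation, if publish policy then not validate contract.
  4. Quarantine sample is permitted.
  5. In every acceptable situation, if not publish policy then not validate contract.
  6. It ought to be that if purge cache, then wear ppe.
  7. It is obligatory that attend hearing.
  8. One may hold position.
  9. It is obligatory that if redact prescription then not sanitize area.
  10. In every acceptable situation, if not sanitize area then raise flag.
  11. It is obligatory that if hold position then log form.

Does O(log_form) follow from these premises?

No

Premise 11 is O(hold_position → log_form), but O(hold_position) is not derivable from the premises (the permission P(hold_position) asserts only ¬O(¬hold_position), not O(hold_position)), so it does not yield O(log_form).
No other premise forces O(log_form). An ideal world satisfying every premise can still have log_form false, so O(log_form) is not derivable.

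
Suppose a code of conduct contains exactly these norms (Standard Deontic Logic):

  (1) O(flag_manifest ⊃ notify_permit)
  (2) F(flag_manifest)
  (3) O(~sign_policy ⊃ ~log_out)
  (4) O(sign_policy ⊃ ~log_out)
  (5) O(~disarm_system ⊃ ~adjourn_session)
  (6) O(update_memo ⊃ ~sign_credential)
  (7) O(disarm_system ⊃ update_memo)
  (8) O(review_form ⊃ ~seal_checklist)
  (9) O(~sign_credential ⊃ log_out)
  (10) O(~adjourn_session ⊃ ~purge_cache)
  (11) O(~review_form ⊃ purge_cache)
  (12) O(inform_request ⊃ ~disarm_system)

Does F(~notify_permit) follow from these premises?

Premise 1 is O(flag_manifest ⊃ notify_permit), but O(flag_manifest) is not derivable from the premises, so it does not yield O(notify_permit).
No other premise forces O(notify_permit). An ideal world satisfying every premise can still have ~notify_permit true, so F(~notify_permit) is not derivable.

No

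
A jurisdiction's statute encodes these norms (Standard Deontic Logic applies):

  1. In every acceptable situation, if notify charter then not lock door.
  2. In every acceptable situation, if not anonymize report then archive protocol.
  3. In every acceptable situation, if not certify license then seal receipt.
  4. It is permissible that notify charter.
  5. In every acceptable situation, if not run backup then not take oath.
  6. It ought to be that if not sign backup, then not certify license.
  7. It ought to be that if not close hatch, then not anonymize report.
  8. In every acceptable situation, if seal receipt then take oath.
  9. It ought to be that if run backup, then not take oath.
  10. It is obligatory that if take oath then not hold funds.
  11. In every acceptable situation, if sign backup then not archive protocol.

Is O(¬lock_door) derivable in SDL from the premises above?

Premise 1 is O(notify_charter → ¬lock_door), but O(notify_charter) is not derivable from the premises (the permission P(notify_charter) asserts only ¬O(¬notify_charter), not O(notify_charter)), so it does not yield O(¬lock_door).
No other premise forces O(¬lock_door). An ideal world satisfying every premise can still have ¬lock_door false, so O(¬lock_door) is not derivable.

No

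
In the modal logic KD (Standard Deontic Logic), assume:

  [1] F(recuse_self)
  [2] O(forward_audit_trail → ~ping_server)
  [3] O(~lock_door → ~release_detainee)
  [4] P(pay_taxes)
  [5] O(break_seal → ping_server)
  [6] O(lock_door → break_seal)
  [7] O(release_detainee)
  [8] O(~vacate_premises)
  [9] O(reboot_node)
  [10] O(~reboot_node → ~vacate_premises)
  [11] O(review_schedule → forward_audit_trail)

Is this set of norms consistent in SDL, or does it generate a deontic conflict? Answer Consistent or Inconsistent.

Consistent

Premise 10 is O(~reboot_node → ~vacate_premises); even if O(~vacate_premises) held, inferring O(~reboot_node) would be affirming the consequent — invalid.
So O(~reboot_node) is not derivable, and the apparent clash with O(reboot_node) does not arise.
A world satisfying every obligation exists (e.g. break_seal=true, forward_audit_trail=false, lock_door=true, pay_taxes=false, ping_server=true, reboot_node=true, recuse_self=false, release_detainee=true, review_schedule=false, vacate_premises=false); no atom is both obligatory and forbidden, so the set is consistent.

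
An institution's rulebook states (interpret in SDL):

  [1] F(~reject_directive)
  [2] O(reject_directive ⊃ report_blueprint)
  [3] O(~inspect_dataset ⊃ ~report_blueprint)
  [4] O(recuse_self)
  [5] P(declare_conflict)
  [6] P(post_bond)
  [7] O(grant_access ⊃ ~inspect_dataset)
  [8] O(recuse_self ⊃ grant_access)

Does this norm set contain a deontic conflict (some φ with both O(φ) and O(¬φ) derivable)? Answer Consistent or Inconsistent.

Premise 1 is F(~reject_directive), i.e. O(reject_directive).
From O(reject_directive) and premise 2, O(reject_directive ⊃ report_blueprint), we obtain O(report_blueprint).
Premise 3, O(~inspect_dataset ⊃ ~report_blueprint), contraposes to O(report_blueprint ⊃ inspect_dataset); with O(report_blueprint) we get O(inspect_dataset).
Premise 7 is O(grant_access ⊃ ~inspect_dataset); contrapositively O(inspect_dataset ⊃ ~grant_access). Since O(inspect_dataset) holds, K gives O(~grant_access).
The contrapositive of premise 8 (O(recuse_self ⊃ grant_access)) is O(~grant_access ⊃ ~recuse_self), and O(~grant_access) is already established, so O(~recuse_self).
But premise 4 directly asserts O(recuse_self).
We now have both O(~recuse_self) and O(recuse_self) — recuse_self is simultaneously obligatory and forbidden, violating the D-axiom.

Inconsistent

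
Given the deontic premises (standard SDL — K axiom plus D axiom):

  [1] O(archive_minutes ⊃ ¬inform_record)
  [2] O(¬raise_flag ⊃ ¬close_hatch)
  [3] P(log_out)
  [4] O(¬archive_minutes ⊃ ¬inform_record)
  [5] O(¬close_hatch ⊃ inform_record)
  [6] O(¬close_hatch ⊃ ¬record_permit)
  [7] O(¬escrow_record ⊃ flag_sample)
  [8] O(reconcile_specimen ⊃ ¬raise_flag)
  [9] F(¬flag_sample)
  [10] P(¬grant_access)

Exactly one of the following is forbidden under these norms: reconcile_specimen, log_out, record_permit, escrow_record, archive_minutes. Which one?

reconcile_specimen

By case analysis on archive_minutes: premise 1 gives O(archive_minutes ⊃ ¬inform_record) and premise 4 gives O(¬archive_minutes ⊃ ¬inform_record), so O(¬inform_record) either way.
Premise 5, O(¬close_hatch ⊃ inform_record), contraposes to O(¬inform_record ⊃ close_hatch); with O(¬inform_record) we get O(close_hatch).
Premise 2, O(¬raise_flag ⊃ ¬close_hatch), contraposes to O(close_hatch ⊃ raise_flag); with O(close_hatch) we get O(raise_flag).
The contrapositive of premise 8 (O(reconcile_specimen ⊃ ¬raise_flag)) is O(raise_flag ⊃ ¬reconcile_specimen), and O(raise_flag) is already established, so O(¬reconcile_specimen).
So O(¬reconcile_specimen) holds, i.e. reconcile_specimen is forbidden. None of the other listed options is forbidden under the premises.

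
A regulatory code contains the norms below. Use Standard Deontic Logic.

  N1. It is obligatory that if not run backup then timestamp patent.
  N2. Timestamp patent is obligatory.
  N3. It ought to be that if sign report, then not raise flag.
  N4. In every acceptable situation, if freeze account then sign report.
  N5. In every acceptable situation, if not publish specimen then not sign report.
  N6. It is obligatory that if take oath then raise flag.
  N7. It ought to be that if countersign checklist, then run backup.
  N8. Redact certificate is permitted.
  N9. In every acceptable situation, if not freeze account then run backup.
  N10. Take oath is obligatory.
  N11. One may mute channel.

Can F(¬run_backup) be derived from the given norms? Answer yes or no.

Yes

Premise 10 gives O(take_oath).
With premise 6, O(take_oath → raise_flag), the K-axiom yields O(raise_flag).
Premise 3 is O(sign_report → ¬raise_flag); contrapositively O(raise_flag → ¬sign_report). Since O(raise_flag) holds, K gives O(¬sign_report).
Premise 4, O(freeze_account → sign_report), contraposes to O(¬sign_report → ¬freeze_account); with O(¬sign_report) we get O(¬freeze_account).
With premise 9, O(¬freeze_account → run_backup), the K-axiom yields O(run_backup).
Premises 1, 2, 5, 7, 8, 11 do not contribute to this derivation.
So O(run_backup) holds, i.e. F(¬run_backup). The claim follows.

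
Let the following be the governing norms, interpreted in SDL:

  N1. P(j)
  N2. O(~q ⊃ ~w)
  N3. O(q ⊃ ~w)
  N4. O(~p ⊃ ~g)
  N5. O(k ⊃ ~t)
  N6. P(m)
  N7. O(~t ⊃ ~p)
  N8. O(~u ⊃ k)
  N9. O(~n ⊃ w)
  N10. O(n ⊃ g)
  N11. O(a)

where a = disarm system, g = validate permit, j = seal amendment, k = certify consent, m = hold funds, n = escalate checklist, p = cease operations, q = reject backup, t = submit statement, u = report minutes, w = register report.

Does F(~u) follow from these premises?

Premises 2 and 3 cover both cases: O(~q ⊃ ~w) and O(q ⊃ ~w). Since ~q ∨ q is a tautology, O(~w) follows.
The contrapositive of premise 9 (O(~n ⊃ w)) is O(~w ⊃ n), and O(~w) is already established, so O(n).
Premise 10 is O(n ⊃ g); since O(n), deontic closure gives O(g).
Premise 4 is O(~p ⊃ ~g); contrapositively O(g ⊃ p). Since O(g) holds, K gives O(p).
Premise 7 is O(~t ⊃ ~p); contrapositively O(p ⊃ t). Since O(p) holds, K gives O(t).
The contrapositive of premise 5 (O(k ⊃ ~t)) is O(t ⊃ ~k), and O(t) is already established, so O(~k).
The contrapositive of premise 8 (O(~u ⊃ k)) is O(~k ⊃ u), and O(~k) is already established, so O(u).
Premises 1, 6, 11 do not contribute to this derivation.
So O(u) holds, i.e. F(~u). The claim follows.

Yes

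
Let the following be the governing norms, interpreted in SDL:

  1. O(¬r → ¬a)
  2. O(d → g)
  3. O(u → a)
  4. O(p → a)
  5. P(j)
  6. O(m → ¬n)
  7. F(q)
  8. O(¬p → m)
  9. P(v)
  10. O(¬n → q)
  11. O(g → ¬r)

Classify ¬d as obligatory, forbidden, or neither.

Obligatory

Premise 7 is F(q), i.e. O(¬q).
Premise 10, O(¬n → q), contraposes to O(¬q → n); with O(¬q) we get O(n).
Premise 6 is O(m → ¬n); contrapositively O(n → ¬m). Since O(n) holds, K gives O(¬m).
Premise 8, O(¬p → m), contraposes to O(¬m → p); with O(¬m) we get O(p).
From O(p) and premise 4, O(p → a), we obtain O(a).
Premise 1 is O(¬r → ¬a); contrapositively O(a → r). Since O(a) holds, K gives O(r).
The contrapositive of premise 11 (O(g → ¬r)) is O(r → ¬g), and O(r) is already established, so O(¬g).
The contrapositive of premise 2 (O(d → g)) is O(¬g → ¬d), and O(¬g) is already established, so O(¬d).
Premises 3, 5, 9 do not contribute to this derivation.
Hence ¬d is obligatory.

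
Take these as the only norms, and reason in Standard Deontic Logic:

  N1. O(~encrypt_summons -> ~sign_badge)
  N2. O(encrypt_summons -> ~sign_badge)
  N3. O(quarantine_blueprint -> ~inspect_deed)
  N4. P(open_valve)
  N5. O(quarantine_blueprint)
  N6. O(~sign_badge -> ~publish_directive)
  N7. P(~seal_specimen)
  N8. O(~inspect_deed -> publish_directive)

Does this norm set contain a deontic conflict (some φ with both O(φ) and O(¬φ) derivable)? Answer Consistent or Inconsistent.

Inconsistent

Premises 2 and 1 are O(encrypt_summons -> ~sign_badge) and O(~encrypt_summons -> ~sign_badge); every ideal world satisfies encrypt_summons or ~encrypt_summons, so in either case ~sign_badge holds — hence O(~sign_badge).
From O(~sign_badge) and premise 6, O(~sign_badge -> ~publish_directive), we obtain O(~publish_directive).
The contrapositive of premise 8 (O(~inspect_deed -> publish_directive)) is O(~publish_directive -> inspect_deed), and O(~publish_directive) is already established, so O(inspect_deed).
Premise 3 is O(quarantine_blueprint -> ~inspect_deed); contrapositively O(inspect_deed -> ~quarantine_blueprint). Since O(inspect_deed) holds, K gives O(~quarantine_blueprint).
However, premise 5 gives O(quarantine_blueprint).
We now have both O(~quarantine_blueprint) and O(quarantine_blueprint) — quarantine_blueprint is simultaneously obligatory and forbidden, violating the D-axiom.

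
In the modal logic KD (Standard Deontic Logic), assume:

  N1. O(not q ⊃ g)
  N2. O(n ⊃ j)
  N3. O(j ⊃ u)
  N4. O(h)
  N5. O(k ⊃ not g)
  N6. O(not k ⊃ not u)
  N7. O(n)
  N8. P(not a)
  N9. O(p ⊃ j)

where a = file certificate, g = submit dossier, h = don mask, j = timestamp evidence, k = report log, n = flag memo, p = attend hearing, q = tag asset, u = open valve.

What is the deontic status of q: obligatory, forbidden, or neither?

From premise 7 we have O(n).
Premise 2 is O(n ⊃ j); since O(n), deontic closure gives O(j).
Applying K to premise 3 (O(j ⊃ u)) and O(j) yields O(u).
Premise 6 is O(not k ⊃ not u); contrapositively O(u ⊃ k). Since O(u) holds, K gives O(k).
From O(k) and premise 5, O(k ⊃ not g), we obtain O(not g).
Premise 1 is O(not q ⊃ g); contrapositively O(not g ⊃ q). Since O(not g) holds, K gives O(q).
Premises 4, 8, 9 do not contribute to this derivation.
Hence q is obligatory.

Obligatory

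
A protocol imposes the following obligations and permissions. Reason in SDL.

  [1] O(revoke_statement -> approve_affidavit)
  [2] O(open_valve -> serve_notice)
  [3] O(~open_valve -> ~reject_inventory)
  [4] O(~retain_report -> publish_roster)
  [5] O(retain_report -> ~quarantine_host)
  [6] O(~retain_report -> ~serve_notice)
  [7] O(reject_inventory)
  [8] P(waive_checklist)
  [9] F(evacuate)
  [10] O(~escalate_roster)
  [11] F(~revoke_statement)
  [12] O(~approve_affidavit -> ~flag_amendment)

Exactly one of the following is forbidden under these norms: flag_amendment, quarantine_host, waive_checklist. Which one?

quarantine_host

Premise 7 states O(reject_inventory) outright.
The contrapositive of premise 3 (O(~open_valve -> ~reject_inventory)) is O(reject_inventory -> open_valve), and O(reject_inventory) is already established, so O(open_valve).
With premise 2, O(open_valve -> serve_notice), the K-axiom yields O(serve_notice).
Premise 6 is O(~retain_report -> ~serve_notice); contrapositively O(serve_notice -> retain_report). Since O(serve_notice) holds, K gives O(retain_report).
Premise 5 is O(retain_report -> ~quarantine_host); since O(retain_report), deontic closure gives O(~quarantine_host).
So O(~quarantine_host) holds, i.e. quarantine_host is forbidden. None of the other listed options is forbidden under the premises.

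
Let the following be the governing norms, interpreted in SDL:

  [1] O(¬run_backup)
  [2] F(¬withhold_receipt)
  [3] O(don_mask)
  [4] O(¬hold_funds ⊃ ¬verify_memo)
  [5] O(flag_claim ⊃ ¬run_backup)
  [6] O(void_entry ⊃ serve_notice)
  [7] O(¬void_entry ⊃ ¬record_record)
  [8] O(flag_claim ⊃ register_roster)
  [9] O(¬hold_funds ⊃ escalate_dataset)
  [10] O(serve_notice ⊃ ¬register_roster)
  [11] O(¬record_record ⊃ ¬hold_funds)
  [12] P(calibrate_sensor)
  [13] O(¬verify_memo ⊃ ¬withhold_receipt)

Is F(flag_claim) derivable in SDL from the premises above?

Yes

F(¬withhold_receipt) at premise 2 means O(withhold_receipt).
The contrapositive of premise 13 (O(¬verify_memo ⊃ ¬withhold_receipt)) is O(withhold_receipt ⊃ verify_memo), and O(withhold_receipt) is already established, so O(verify_memo).
Premise 4 is O(¬hold_funds ⊃ ¬verify_memo); contrapositively O(verify_memo ⊃ hold_funds). Since O(verify_memo) holds, K gives O(hold_funds).
Premise 11, O(¬record_record ⊃ ¬hold_funds), contraposes to O(hold_funds ⊃ record_record); with O(hold_funds) we get O(record_record).
The contrapositive of premise 7 (O(¬void_entry ⊃ ¬record_record)) is O(record_record ⊃ void_entry), and O(record_record) is already established, so O(void_entry).
Applying K to premise 6 (O(void_entry ⊃ serve_notice)) and O(void_entry) yields O(serve_notice).
Premise 10 is O(serve_notice ⊃ ¬register_roster); since O(serve_notice), deontic closure gives O(¬register_roster).
Premise 8 is O(flag_claim ⊃ register_roster); contrapositively O(¬register_roster ⊃ ¬flag_claim). Since O(¬register_roster) holds, K gives O(¬flag_claim).
Premises 1, 3, 5, 9, 12 do not contribute to this derivation.
So O(¬flag_claim) holds, i.e. F(flag_claim). The claim follows.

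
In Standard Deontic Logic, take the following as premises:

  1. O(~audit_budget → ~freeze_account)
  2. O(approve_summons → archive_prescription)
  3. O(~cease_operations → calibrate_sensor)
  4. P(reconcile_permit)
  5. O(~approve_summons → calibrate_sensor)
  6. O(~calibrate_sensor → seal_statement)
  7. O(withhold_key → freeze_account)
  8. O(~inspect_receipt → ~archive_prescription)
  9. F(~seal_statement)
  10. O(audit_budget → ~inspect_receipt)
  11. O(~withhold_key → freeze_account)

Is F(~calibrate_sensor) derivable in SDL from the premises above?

Premises 7 and 11 are O(withhold_key → freeze_account) and O(~withhold_key → freeze_account); every ideal world satisfies withhold_key or ~withhold_key, so in either case freeze_account holds — hence O(freeze_account).
Premise 1 is O(~audit_budget → ~freeze_account); contrapositively O(freeze_account → audit_budget). Since O(freeze_account) holds, K gives O(audit_budget).
Applying K to premise 10 (O(audit_budget → ~inspect_receipt)) and O(audit_budget) yields O(~inspect_receipt).
From O(~inspect_receipt) and premise 8, O(~inspect_receipt → ~archive_prescription), we obtain O(~archive_prescription).
Premise 2 is O(approve_summons → archive_prescription); contrapositively O(~archive_prescription → ~approve_summons). Since O(~archive_prescription) holds, K gives O(~approve_summons).
Applying K to premise 5 (O(~approve_summons → calibrate_sensor)) and O(~approve_summons) yields O(calibrate_sensor).
Premises 3, 4, 6, 9 do not contribute to this derivation.
So O(calibrate_sensor) holds, i.e. F(~calibrate_sensor). The claim follows.

Yes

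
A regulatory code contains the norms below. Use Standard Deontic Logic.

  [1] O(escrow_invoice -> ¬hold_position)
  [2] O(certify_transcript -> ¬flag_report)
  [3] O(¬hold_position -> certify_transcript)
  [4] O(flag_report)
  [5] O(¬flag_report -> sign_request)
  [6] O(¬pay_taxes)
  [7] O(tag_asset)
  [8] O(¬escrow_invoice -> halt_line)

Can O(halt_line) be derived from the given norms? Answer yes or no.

From premise 4 we have O(flag_report).
Premise 2 is O(certify_transcript -> ¬flag_report); contrapositively O(flag_report -> ¬certify_transcript). Since O(flag_report) holds, K gives O(¬certify_transcript).
The contrapositive of premise 3 (O(¬hold_position -> certify_transcript)) is O(¬certify_transcript -> hold_position), and O(¬certify_transcript) is already established, so O(hold_position).
The contrapositive of premise 1 (O(escrow_invoice -> ¬hold_position)) is O(hold_position -> ¬escrow_invoice), and O(hold_position) is already established, so O(¬escrow_invoice).
Premise 8 is O(¬escrow_invoice -> halt_line); since O(¬escrow_invoice), deontic closure gives O(halt_line).
Premises 5, 6, 7 do not contribute to this derivation.
So O(halt_line) follows.

Yes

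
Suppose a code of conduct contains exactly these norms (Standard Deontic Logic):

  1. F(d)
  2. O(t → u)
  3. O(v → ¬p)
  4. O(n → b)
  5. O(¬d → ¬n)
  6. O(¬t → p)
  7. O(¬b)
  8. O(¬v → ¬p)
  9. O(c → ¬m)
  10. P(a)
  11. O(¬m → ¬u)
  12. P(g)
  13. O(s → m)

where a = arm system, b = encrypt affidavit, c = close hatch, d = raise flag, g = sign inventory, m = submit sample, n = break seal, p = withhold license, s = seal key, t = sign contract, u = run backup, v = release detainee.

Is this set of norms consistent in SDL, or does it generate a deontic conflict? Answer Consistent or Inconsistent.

Premise 4 is O(n → b), but O(n) is not derivable from the premises, so it does not yield O(b).
So O(b) is not derivable, and the apparent clash with O(¬b) does not arise.
A world satisfying every obligation exists (e.g. a=false, b=false, c=false, d=false, g=false, m=true, n=false, p=false, s=false, t=true, u=true, v=false); no atom is both obligatory and forbidden, so the set is consistent.

Consistent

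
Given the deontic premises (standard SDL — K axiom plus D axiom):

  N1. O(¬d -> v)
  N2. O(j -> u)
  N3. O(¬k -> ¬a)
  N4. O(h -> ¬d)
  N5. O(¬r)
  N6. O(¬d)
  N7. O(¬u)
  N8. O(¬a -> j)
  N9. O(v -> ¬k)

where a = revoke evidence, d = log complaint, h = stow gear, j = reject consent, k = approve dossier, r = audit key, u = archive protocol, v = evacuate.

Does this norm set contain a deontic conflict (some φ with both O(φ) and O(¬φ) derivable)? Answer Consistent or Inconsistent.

Inconsistent

From premise 6 we have O(¬d).
Premise 1 is O(¬d -> v); since O(¬d), deontic closure gives O(v).
Premise 9 is O(v -> ¬k); since O(v), deontic closure gives O(¬k).
With premise 3, O(¬k -> ¬a), the K-axiom yields O(¬a).
From O(¬a) and premise 8, O(¬a -> j), we obtain O(j).
From O(j) and premise 2, O(j -> u), we obtain O(u).
However, premise 7 gives O(¬u).
We now have both O(u) and O(¬u) — u is simultaneously obligatory and forbidden, violating the D-axiom.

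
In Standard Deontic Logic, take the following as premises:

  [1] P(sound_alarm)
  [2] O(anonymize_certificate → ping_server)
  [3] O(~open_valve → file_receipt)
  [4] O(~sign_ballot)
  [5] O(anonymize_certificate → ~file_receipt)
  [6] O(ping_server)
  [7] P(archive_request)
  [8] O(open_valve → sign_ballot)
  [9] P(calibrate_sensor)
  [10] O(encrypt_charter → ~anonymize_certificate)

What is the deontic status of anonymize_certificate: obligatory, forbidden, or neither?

Forbidden

From premise 4 we have O(~sign_ballot).
Premise 8 is O(open_valve → sign_ballot); contrapositively O(~sign_ballot → ~open_valve). Since O(~sign_ballot) holds, K gives O(~open_valve).
Applying K to premise 3 (O(~open_valve → file_receipt)) and O(~open_valve) yields O(file_receipt).
The contrapositive of premise 5 (O(anonymize_certificate → ~file_receipt)) is O(file_receipt → ~anonymize_certificate), and O(file_receipt) is already established, so O(~anonymize_certificate).
Premises 1, 2, 6, 7, 9, 10 do not contribute to this derivation.
Thus O(~anonymize_certificate), which is F(anonymize_certificate): anonymize_certificate is forbidden.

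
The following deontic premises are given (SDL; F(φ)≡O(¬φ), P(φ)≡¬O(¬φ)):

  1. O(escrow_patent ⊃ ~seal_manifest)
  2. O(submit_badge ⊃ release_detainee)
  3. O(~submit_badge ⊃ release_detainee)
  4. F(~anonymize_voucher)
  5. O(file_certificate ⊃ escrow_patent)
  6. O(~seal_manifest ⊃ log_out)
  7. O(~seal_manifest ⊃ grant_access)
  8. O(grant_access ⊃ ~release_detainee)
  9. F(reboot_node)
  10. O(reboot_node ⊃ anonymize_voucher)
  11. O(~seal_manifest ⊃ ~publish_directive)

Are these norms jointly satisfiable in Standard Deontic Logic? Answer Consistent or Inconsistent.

Premise 10 is O(reboot_node ⊃ anonymize_voucher); even if O(anonymize_voucher) held, inferring O(reboot_node) would be affirming the consequent — invalid.
So O(reboot_node) is not derivable, and the apparent clash with O(~reboot_node) does not arise.
A world satisfying every obligation exists (e.g. anonymize_voucher=true, escrow_patent=false, file_certificate=false, grant_access=false, log_out=false, publish_directive=false, reboot_node=false, release_detainee=true, seal_manifest=true, submit_badge=false); no atom is both obligatory and forbidden, so the set is consistent.

Consistent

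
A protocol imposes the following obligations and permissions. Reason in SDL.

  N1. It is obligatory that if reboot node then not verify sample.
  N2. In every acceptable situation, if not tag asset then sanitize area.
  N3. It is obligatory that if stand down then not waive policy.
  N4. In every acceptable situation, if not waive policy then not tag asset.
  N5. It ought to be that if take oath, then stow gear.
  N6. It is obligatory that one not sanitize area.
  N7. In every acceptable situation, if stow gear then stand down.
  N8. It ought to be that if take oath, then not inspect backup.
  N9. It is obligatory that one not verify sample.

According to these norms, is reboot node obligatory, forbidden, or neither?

Premise 1 is O(reboot_node → ¬verify_sample); even if O(¬verify_sample) held, inferring O(reboot_node) would be affirming the consequent — invalid.
No premise or chain of K-axiom applications forces O(reboot_node), and none forces O(¬reboot_node). So reboot_node is neither obligatory nor forbidden under these norms.

Neither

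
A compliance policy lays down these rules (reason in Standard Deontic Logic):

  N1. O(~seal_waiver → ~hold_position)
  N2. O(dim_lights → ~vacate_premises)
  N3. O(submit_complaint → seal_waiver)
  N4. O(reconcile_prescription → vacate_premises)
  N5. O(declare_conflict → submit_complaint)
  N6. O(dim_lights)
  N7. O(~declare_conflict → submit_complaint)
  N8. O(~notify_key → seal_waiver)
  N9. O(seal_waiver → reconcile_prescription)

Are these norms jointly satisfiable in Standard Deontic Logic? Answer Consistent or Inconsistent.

Inconsistent

Premises 5 and 7 are O(declare_conflict → submit_complaint) and O(~declare_conflict → submit_complaint); every ideal world satisfies declare_conflict or ~declare_conflict, so in either case submit_complaint holds — hence O(submit_complaint).
From O(submit_complaint) and premise 3, O(submit_complaint → seal_waiver), we obtain O(seal_waiver).
Premise 9 is O(seal_waiver → reconcile_prescription); since O(seal_waiver), deontic closure gives O(reconcile_prescription).
Premise 4 is O(reconcile_prescription → vacate_premises); since O(reconcile_prescription), deontic closure gives O(vacate_premises).
The contrapositive of premise 2 (O(dim_lights → ~vacate_premises)) is O(vacate_premises → ~dim_lights), and O(vacate_premises) is already established, so O(~dim_lights).
But premise 6 directly asserts O(dim_lights).
We now have both O(~dim_lights) and O(dim_lights) — dim_lights is simultaneously obligatory and forbidden, violating the D-axiom.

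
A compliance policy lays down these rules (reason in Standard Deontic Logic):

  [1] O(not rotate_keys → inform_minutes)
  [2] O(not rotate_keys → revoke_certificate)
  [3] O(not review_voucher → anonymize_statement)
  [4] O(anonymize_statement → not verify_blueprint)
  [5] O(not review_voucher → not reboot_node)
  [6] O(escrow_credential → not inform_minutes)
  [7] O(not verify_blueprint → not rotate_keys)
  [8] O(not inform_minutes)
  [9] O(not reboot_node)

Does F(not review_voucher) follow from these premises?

Yes

Premise 8 gives O(not inform_minutes).
The contrapositive of premise 1 (O(not rotate_keys → inform_minutes)) is O(not inform_minutes → rotate_keys), and O(not inform_minutes) is already established, so O(rotate_keys).
Premise 7, O(not verify_blueprint → not rotate_keys), contraposes to O(rotate_keys → verify_blueprint); with O(rotate_keys) we get O(verify_blueprint).
Premise 4, O(anonymize_statement → not verify_blueprint), contraposes to O(verify_blueprint → not anonymize_statement); with O(verify_blueprint) we get O(not anonymize_statement).
Premise 3, O(not review_voucher → anonymize_statement), contraposes to O(not anonymize_statement → review_voucher); with O(not anonymize_statement) we get O(review_voucher).
Premises 2, 5, 6, 9 do not contribute to this derivation.
So O(review_voucher) holds, i.e. F(not review_voucher). The claim follows.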